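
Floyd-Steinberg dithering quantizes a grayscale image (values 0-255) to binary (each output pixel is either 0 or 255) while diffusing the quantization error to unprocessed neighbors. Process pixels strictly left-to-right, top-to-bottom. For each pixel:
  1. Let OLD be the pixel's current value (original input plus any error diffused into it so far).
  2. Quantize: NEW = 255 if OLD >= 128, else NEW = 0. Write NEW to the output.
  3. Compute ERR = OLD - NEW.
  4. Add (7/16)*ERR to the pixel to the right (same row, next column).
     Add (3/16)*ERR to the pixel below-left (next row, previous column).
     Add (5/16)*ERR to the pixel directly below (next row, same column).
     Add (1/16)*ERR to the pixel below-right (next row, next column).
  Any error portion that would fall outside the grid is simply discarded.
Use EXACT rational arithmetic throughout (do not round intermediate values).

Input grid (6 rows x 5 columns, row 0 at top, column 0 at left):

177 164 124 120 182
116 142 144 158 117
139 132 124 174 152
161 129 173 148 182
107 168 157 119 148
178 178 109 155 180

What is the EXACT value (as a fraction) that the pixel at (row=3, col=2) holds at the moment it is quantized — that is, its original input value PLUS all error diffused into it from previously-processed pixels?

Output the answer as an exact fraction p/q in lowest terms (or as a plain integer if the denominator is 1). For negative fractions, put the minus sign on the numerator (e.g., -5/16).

(0,0): OLD=177 → NEW=255, ERR=-78
(0,1): OLD=1039/8 → NEW=255, ERR=-1001/8
(0,2): OLD=8865/128 → NEW=0, ERR=8865/128
(0,3): OLD=307815/2048 → NEW=255, ERR=-214425/2048
(0,4): OLD=4462801/32768 → NEW=255, ERR=-3893039/32768
(1,0): OLD=8725/128 → NEW=0, ERR=8725/128
(1,1): OLD=144211/1024 → NEW=255, ERR=-116909/1024
(1,2): OLD=2891535/32768 → NEW=0, ERR=2891535/32768
(1,3): OLD=19128643/131072 → NEW=255, ERR=-14294717/131072
(1,4): OLD=53719785/2097152 → NEW=0, ERR=53719785/2097152
(2,0): OLD=2275649/16384 → NEW=255, ERR=-1902271/16384
(2,1): OLD=34776987/524288 → NEW=0, ERR=34776987/524288
(2,2): OLD=1283555089/8388608 → NEW=255, ERR=-855539951/8388608
(2,3): OLD=14175665955/134217728 → NEW=0, ERR=14175665955/134217728
(2,4): OLD=428199717173/2147483648 → NEW=255, ERR=-119408613067/2147483648
(3,0): OLD=1150533489/8388608 → NEW=255, ERR=-988561551/8388608
(3,1): OLD=4817866205/67108864 → NEW=0, ERR=4817866205/67108864
(3,2): OLD=421951508431/2147483648 → NEW=255, ERR=-125656821809/2147483648
Target (3,2): original=173, with diffused error = 421951508431/2147483648

Answer: 421951508431/2147483648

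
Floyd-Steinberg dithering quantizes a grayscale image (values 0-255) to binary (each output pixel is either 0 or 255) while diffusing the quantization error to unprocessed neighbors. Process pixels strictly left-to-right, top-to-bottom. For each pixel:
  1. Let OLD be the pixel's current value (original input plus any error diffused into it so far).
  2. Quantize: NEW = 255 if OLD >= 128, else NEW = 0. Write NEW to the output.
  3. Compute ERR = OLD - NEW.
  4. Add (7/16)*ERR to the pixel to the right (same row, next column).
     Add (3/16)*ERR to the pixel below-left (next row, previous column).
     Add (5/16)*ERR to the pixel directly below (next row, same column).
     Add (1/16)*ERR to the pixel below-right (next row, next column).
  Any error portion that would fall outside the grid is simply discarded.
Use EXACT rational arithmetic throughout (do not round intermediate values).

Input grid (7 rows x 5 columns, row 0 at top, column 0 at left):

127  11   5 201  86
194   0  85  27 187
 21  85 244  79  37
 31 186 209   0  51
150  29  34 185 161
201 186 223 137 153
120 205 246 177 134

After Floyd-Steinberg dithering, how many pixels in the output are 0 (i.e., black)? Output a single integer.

(0,0): OLD=127 → NEW=0, ERR=127
(0,1): OLD=1065/16 → NEW=0, ERR=1065/16
(0,2): OLD=8735/256 → NEW=0, ERR=8735/256
(0,3): OLD=884441/4096 → NEW=255, ERR=-160039/4096
(0,4): OLD=4515823/65536 → NEW=0, ERR=4515823/65536
(1,0): OLD=63019/256 → NEW=255, ERR=-2261/256
(1,1): OLD=64045/2048 → NEW=0, ERR=64045/2048
(1,2): OLD=6958513/65536 → NEW=0, ERR=6958513/65536
(1,3): OLD=20000413/262144 → NEW=0, ERR=20000413/262144
(1,4): OLD=1004411703/4194304 → NEW=255, ERR=-65135817/4194304
(2,0): OLD=789823/32768 → NEW=0, ERR=789823/32768
(2,1): OLD=130730405/1048576 → NEW=0, ERR=130730405/1048576
(2,2): OLD=5838230575/16777216 → NEW=255, ERR=1560040495/16777216
(2,3): OLD=39526566173/268435456 → NEW=255, ERR=-28924475107/268435456
(2,4): OLD=-43920574325/4294967296 → NEW=0, ERR=-43920574325/4294967296
(3,0): OLD=1038656591/16777216 → NEW=0, ERR=1038656591/16777216
(3,1): OLD=36371267107/134217728 → NEW=255, ERR=2145746467/134217728
(3,2): OLD=999185413361/4294967296 → NEW=255, ERR=-96031247119/4294967296
(3,3): OLD=-339821011831/8589934592 → NEW=0, ERR=-339821011831/8589934592
(3,4): OLD=3265850597581/137438953472 → NEW=0, ERR=3265850597581/137438953472
(4,0): OLD=370106050241/2147483648 → NEW=255, ERR=-177502279999/2147483648
(4,1): OLD=-171045313983/68719476736 → NEW=0, ERR=-171045313983/68719476736
(4,2): OLD=21446496284143/1099511627776 → NEW=0, ERR=21446496284143/1099511627776
(4,3): OLD=3240990859713601/17592186044416 → NEW=255, ERR=-1245016581612479/17592186044416
(4,4): OLD=37996546129350215/281474976710656 → NEW=255, ERR=-33779572931867065/281474976710656
(5,0): OLD=192088336441187/1099511627776 → NEW=255, ERR=-88287128641693/1099511627776
(5,1): OLD=1306955700071913/8796093022208 → NEW=255, ERR=-936048020591127/8796093022208
(5,2): OLD=47601129875714865/281474976710656 → NEW=255, ERR=-24174989185502415/281474976710656
(5,3): OLD=63079620593845535/1125899906842624 → NEW=0, ERR=63079620593845535/1125899906842624
(5,4): OLD=2442487796247122341/18014398509481984 → NEW=255, ERR=-2151183823670783579/18014398509481984
(6,0): OLD=10548869395198259/140737488355328 → NEW=0, ERR=10548869395198259/140737488355328
(6,1): OLD=826027939360366333/4503599627370496 → NEW=255, ERR=-322389965619110147/4503599627370496
(6,2): OLD=13813138099739797423/72057594037927936 → NEW=255, ERR=-4561548379931826257/72057594037927936
(6,3): OLD=160318743130381680965/1152921504606846976 → NEW=255, ERR=-133676240544364297915/1152921504606846976
(6,4): OLD=912344729979976913699/18446744073709551616 → NEW=0, ERR=912344729979976913699/18446744073709551616
Output grid:
  Row 0: ...#.  (4 black, running=4)
  Row 1: #...#  (3 black, running=7)
  Row 2: ..##.  (3 black, running=10)
  Row 3: .##..  (3 black, running=13)
  Row 4: #..##  (2 black, running=15)
  Row 5: ###.#  (1 black, running=16)
  Row 6: .###.  (2 black, running=18)

Answer: 18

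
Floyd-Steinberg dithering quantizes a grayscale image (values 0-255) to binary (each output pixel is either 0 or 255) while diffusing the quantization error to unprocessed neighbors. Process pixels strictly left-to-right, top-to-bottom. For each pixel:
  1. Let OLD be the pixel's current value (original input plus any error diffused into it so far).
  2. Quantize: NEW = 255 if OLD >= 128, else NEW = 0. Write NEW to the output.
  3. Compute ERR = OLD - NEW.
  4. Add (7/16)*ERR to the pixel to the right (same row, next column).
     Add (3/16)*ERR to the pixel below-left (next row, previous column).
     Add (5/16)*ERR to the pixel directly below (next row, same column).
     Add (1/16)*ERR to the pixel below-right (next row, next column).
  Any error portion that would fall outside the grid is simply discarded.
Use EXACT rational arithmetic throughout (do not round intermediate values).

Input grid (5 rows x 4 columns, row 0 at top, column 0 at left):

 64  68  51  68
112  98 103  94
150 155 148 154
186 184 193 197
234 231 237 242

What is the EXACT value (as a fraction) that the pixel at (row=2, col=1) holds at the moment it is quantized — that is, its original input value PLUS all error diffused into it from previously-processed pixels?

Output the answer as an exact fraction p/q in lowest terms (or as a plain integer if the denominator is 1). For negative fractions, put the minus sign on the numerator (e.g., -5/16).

(0,0): OLD=64 → NEW=0, ERR=64
(0,1): OLD=96 → NEW=0, ERR=96
(0,2): OLD=93 → NEW=0, ERR=93
(0,3): OLD=1739/16 → NEW=0, ERR=1739/16
(1,0): OLD=150 → NEW=255, ERR=-105
(1,1): OLD=207/2 → NEW=0, ERR=207/2
(1,2): OLD=52153/256 → NEW=255, ERR=-13127/256
(1,3): OLD=456063/4096 → NEW=0, ERR=456063/4096
(2,0): OLD=4371/32 → NEW=255, ERR=-3789/32
(2,1): OLD=488915/4096 → NEW=0, ERR=488915/4096
Target (2,1): original=155, with diffused error = 488915/4096

Answer: 488915/4096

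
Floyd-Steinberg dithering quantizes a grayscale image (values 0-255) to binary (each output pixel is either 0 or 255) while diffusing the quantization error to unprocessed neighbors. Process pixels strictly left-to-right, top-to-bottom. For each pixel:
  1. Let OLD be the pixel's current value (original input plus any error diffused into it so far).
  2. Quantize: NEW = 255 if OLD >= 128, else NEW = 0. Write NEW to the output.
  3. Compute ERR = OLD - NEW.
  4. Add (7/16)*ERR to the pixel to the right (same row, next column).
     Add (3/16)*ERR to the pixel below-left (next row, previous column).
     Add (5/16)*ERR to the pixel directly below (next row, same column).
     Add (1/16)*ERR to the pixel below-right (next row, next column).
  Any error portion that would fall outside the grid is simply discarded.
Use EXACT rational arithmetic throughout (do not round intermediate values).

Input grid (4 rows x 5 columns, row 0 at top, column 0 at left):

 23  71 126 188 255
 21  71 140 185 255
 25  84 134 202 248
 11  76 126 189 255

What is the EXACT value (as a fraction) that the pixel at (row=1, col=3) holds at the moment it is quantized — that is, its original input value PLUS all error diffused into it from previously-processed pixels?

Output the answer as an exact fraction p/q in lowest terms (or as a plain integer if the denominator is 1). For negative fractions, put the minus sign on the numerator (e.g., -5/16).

Answer: 22499493/262144

Derivation:
(0,0): OLD=23 → NEW=0, ERR=23
(0,1): OLD=1297/16 → NEW=0, ERR=1297/16
(0,2): OLD=41335/256 → NEW=255, ERR=-23945/256
(0,3): OLD=602433/4096 → NEW=255, ERR=-442047/4096
(0,4): OLD=13617351/65536 → NEW=255, ERR=-3094329/65536
(1,0): OLD=11107/256 → NEW=0, ERR=11107/256
(1,1): OLD=203189/2048 → NEW=0, ERR=203189/2048
(1,2): OLD=9109977/65536 → NEW=255, ERR=-7601703/65536
(1,3): OLD=22499493/262144 → NEW=0, ERR=22499493/262144
Target (1,3): original=185, with diffused error = 22499493/262144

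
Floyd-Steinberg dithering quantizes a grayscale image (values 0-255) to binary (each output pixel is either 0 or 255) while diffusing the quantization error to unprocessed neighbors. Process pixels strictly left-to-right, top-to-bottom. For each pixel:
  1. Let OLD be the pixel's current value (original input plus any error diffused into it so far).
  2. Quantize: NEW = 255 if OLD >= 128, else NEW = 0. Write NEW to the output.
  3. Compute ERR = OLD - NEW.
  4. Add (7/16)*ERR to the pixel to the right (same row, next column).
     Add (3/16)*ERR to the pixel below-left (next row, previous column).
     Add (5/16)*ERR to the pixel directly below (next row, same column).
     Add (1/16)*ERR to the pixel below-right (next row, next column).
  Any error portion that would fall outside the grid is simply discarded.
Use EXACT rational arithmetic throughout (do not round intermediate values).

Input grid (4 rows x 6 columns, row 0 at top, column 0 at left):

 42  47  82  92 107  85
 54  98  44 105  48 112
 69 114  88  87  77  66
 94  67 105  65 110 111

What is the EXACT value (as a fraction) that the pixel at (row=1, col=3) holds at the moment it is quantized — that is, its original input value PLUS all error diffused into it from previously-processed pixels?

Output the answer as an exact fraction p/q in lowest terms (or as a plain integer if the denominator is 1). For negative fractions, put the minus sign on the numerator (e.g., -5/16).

Answer: 12909703/131072

Derivation:
(0,0): OLD=42 → NEW=0, ERR=42
(0,1): OLD=523/8 → NEW=0, ERR=523/8
(0,2): OLD=14157/128 → NEW=0, ERR=14157/128
(0,3): OLD=287515/2048 → NEW=255, ERR=-234725/2048
(0,4): OLD=1863101/32768 → NEW=0, ERR=1863101/32768
(0,5): OLD=57606187/524288 → NEW=0, ERR=57606187/524288
(1,0): OLD=10161/128 → NEW=0, ERR=10161/128
(1,1): OLD=180759/1024 → NEW=255, ERR=-80361/1024
(1,2): OLD=879011/32768 → NEW=0, ERR=879011/32768
(1,3): OLD=12909703/131072 → NEW=0, ERR=12909703/131072
Target (1,3): original=105, with diffused error = 12909703/131072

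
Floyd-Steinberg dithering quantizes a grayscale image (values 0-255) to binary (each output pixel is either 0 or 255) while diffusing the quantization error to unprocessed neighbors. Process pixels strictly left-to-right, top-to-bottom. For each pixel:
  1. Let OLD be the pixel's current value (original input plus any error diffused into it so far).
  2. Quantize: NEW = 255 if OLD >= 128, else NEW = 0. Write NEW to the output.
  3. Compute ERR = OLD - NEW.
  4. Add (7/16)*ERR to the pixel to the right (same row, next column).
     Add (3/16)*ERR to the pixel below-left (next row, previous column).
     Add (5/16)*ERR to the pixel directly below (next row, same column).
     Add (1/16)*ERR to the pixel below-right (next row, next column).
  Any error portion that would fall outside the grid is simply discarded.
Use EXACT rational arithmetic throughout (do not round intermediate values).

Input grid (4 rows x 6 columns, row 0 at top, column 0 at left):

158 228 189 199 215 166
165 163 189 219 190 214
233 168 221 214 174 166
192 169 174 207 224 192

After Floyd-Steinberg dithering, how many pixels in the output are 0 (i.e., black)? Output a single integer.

(0,0): OLD=158 → NEW=255, ERR=-97
(0,1): OLD=2969/16 → NEW=255, ERR=-1111/16
(0,2): OLD=40607/256 → NEW=255, ERR=-24673/256
(0,3): OLD=642393/4096 → NEW=255, ERR=-402087/4096
(0,4): OLD=11275631/65536 → NEW=255, ERR=-5436049/65536
(0,5): OLD=136011273/1048576 → NEW=255, ERR=-131375607/1048576
(1,0): OLD=31147/256 → NEW=0, ERR=31147/256
(1,1): OLD=348973/2048 → NEW=255, ERR=-173267/2048
(1,2): OLD=6496049/65536 → NEW=0, ERR=6496049/65536
(1,3): OLD=55079773/262144 → NEW=255, ERR=-11766947/262144
(1,4): OLD=1926251511/16777216 → NEW=0, ERR=1926251511/16777216
(1,5): OLD=59027271057/268435456 → NEW=255, ERR=-9423770223/268435456
(2,0): OLD=8361023/32768 → NEW=255, ERR=5183/32768
(2,1): OLD=175972389/1048576 → NEW=255, ERR=-91414491/1048576
(2,2): OLD=3357631151/16777216 → NEW=255, ERR=-920558929/16777216
(2,3): OLD=27338797559/134217728 → NEW=255, ERR=-6886723081/134217728
(2,4): OLD=764689642853/4294967296 → NEW=255, ERR=-330527017627/4294967296
(2,5): OLD=8832962783763/68719476736 → NEW=255, ERR=-8690503783917/68719476736
(3,0): OLD=2947811279/16777216 → NEW=255, ERR=-1330378801/16777216
(3,1): OLD=12990379043/134217728 → NEW=0, ERR=12990379043/134217728
(3,2): OLD=197705613401/1073741824 → NEW=255, ERR=-76098551719/1073741824
(3,3): OLD=9765052404555/68719476736 → NEW=255, ERR=-7758414163125/68719476736
(3,4): OLD=67971015250283/549755813888 → NEW=0, ERR=67971015250283/549755813888
(3,5): OLD=1774719357402981/8796093022208 → NEW=255, ERR=-468284363260059/8796093022208
Output grid:
  Row 0: ######  (0 black, running=0)
  Row 1: .#.#.#  (3 black, running=3)
  Row 2: ######  (0 black, running=3)
  Row 3: #.##.#  (2 black, running=5)

Answer: 5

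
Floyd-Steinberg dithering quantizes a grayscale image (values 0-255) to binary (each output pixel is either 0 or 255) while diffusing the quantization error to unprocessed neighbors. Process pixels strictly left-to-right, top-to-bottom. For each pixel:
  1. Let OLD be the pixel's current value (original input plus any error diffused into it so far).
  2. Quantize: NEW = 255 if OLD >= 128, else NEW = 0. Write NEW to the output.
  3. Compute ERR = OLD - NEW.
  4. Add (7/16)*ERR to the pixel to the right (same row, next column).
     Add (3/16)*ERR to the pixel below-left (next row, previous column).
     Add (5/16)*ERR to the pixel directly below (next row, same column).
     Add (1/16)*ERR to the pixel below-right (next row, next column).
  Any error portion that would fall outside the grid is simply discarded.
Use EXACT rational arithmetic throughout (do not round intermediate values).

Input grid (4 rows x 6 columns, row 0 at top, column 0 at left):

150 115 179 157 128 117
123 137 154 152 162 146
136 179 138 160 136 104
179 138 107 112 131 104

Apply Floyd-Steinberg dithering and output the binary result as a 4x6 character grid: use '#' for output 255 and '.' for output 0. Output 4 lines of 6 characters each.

Answer: #.##.#
.#.#.#
##.##.
.#..#.

Derivation:
(0,0): OLD=150 → NEW=255, ERR=-105
(0,1): OLD=1105/16 → NEW=0, ERR=1105/16
(0,2): OLD=53559/256 → NEW=255, ERR=-11721/256
(0,3): OLD=561025/4096 → NEW=255, ERR=-483455/4096
(0,4): OLD=5004423/65536 → NEW=0, ERR=5004423/65536
(0,5): OLD=157714353/1048576 → NEW=255, ERR=-109672527/1048576
(1,0): OLD=26403/256 → NEW=0, ERR=26403/256
(1,1): OLD=386165/2048 → NEW=255, ERR=-136075/2048
(1,2): OLD=6082329/65536 → NEW=0, ERR=6082329/65536
(1,3): OLD=43824037/262144 → NEW=255, ERR=-23022683/262144
(1,4): OLD=2020845647/16777216 → NEW=0, ERR=2020845647/16777216
(1,5): OLD=45844826233/268435456 → NEW=255, ERR=-22606215047/268435456
(2,0): OLD=5104343/32768 → NEW=255, ERR=-3251497/32768
(2,1): OLD=145408301/1048576 → NEW=255, ERR=-121978579/1048576
(2,2): OLD=1602049479/16777216 → NEW=0, ERR=1602049479/16777216
(2,3): OLD=27208186959/134217728 → NEW=255, ERR=-7017333681/134217728
(2,4): OLD=556146659949/4294967296 → NEW=255, ERR=-539070000531/4294967296
(2,5): OLD=2082174858699/68719476736 → NEW=0, ERR=2082174858699/68719476736
(3,0): OLD=2116946407/16777216 → NEW=0, ERR=2116946407/16777216
(3,1): OLD=22622906715/134217728 → NEW=255, ERR=-11602613925/134217728
(3,2): OLD=87989586433/1073741824 → NEW=0, ERR=87989586433/1073741824
(3,3): OLD=7830431090627/68719476736 → NEW=0, ERR=7830431090627/68719476736
(3,4): OLD=79188545280995/549755813888 → NEW=255, ERR=-60999187260445/549755813888
(3,5): OLD=502085397766509/8796093022208 → NEW=0, ERR=502085397766509/8796093022208
Row 0: #.##.#
Row 1: .#.#.#
Row 2: ##.##.
Row 3: .#..#.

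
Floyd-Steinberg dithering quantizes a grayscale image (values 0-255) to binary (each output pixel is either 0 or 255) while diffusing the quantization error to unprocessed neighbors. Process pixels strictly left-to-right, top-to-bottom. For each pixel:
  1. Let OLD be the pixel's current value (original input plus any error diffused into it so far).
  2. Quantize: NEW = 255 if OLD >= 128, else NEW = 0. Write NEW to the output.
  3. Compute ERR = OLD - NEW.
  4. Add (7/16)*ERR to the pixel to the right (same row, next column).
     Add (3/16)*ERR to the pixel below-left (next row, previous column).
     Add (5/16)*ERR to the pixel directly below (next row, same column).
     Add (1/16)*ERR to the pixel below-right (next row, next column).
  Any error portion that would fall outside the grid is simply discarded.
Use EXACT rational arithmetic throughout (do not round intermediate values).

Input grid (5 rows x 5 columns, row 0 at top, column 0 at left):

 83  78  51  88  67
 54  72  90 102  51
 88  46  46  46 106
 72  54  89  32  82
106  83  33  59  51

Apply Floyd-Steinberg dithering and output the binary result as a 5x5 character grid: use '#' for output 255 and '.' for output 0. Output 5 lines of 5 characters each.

(0,0): OLD=83 → NEW=0, ERR=83
(0,1): OLD=1829/16 → NEW=0, ERR=1829/16
(0,2): OLD=25859/256 → NEW=0, ERR=25859/256
(0,3): OLD=541461/4096 → NEW=255, ERR=-503019/4096
(0,4): OLD=869779/65536 → NEW=0, ERR=869779/65536
(1,0): OLD=25951/256 → NEW=0, ERR=25951/256
(1,1): OLD=360857/2048 → NEW=255, ERR=-161383/2048
(1,2): OLD=4666765/65536 → NEW=0, ERR=4666765/65536
(1,3): OLD=27152457/262144 → NEW=0, ERR=27152457/262144
(1,4): OLD=389179067/4194304 → NEW=0, ERR=389179067/4194304
(2,0): OLD=3437475/32768 → NEW=0, ERR=3437475/32768
(2,1): OLD=91181617/1048576 → NEW=0, ERR=91181617/1048576
(2,2): OLD=2026565843/16777216 → NEW=0, ERR=2026565843/16777216
(2,3): OLD=41087618761/268435456 → NEW=255, ERR=-27363422519/268435456
(2,4): OLD=416063993151/4294967296 → NEW=0, ERR=416063993151/4294967296
(3,0): OLD=2031500403/16777216 → NEW=0, ERR=2031500403/16777216
(3,1): OLD=21925115767/134217728 → NEW=255, ERR=-12300404873/134217728
(3,2): OLD=313423914957/4294967296 → NEW=0, ERR=313423914957/4294967296
(3,3): OLD=496363711749/8589934592 → NEW=0, ERR=496363711749/8589934592
(3,4): OLD=18029550577849/137438953472 → NEW=255, ERR=-17017382557511/137438953472
(4,0): OLD=271992068189/2147483648 → NEW=0, ERR=271992068189/2147483648
(4,1): OLD=9003876592093/68719476736 → NEW=255, ERR=-8519589975587/68719476736
(4,2): OLD=7335588871059/1099511627776 → NEW=0, ERR=7335588871059/1099511627776
(4,3): OLD=1078780215086045/17592186044416 → NEW=0, ERR=1078780215086045/17592186044416
(4,4): OLD=12032113362700683/281474976710656 → NEW=0, ERR=12032113362700683/281474976710656
Row 0: ...#.
Row 1: .#...
Row 2: ...#.
Row 3: .#..#
Row 4: .#...

Answer: ...#.
.#...
...#.
.#..#
.#...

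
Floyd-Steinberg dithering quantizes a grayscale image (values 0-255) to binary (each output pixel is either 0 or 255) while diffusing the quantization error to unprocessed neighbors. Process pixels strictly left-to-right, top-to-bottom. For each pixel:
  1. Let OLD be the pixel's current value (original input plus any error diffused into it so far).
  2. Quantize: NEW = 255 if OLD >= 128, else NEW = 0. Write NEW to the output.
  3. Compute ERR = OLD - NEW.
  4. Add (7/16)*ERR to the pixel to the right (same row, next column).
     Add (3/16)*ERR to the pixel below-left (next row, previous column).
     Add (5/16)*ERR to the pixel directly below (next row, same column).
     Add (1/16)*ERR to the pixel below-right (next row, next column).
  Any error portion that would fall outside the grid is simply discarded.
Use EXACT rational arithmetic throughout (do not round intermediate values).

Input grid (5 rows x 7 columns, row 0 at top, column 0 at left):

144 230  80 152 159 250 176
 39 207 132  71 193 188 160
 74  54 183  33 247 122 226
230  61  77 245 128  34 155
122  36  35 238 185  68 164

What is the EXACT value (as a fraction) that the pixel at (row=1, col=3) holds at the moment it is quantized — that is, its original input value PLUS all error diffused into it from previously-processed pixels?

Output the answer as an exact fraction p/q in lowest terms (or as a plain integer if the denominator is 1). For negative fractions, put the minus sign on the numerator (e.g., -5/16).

(0,0): OLD=144 → NEW=255, ERR=-111
(0,1): OLD=2903/16 → NEW=255, ERR=-1177/16
(0,2): OLD=12241/256 → NEW=0, ERR=12241/256
(0,3): OLD=708279/4096 → NEW=255, ERR=-336201/4096
(0,4): OLD=8066817/65536 → NEW=0, ERR=8066817/65536
(0,5): OLD=318611719/1048576 → NEW=255, ERR=51224839/1048576
(0,6): OLD=3311363889/16777216 → NEW=255, ERR=-966826191/16777216
(1,0): OLD=-2427/256 → NEW=0, ERR=-2427/256
(1,1): OLD=372515/2048 → NEW=255, ERR=-149725/2048
(1,2): OLD=6223967/65536 → NEW=0, ERR=6223967/65536
(1,3): OLD=29613683/262144 → NEW=0, ERR=29613683/262144
Target (1,3): original=71, with diffused error = 29613683/262144

Answer: 29613683/262144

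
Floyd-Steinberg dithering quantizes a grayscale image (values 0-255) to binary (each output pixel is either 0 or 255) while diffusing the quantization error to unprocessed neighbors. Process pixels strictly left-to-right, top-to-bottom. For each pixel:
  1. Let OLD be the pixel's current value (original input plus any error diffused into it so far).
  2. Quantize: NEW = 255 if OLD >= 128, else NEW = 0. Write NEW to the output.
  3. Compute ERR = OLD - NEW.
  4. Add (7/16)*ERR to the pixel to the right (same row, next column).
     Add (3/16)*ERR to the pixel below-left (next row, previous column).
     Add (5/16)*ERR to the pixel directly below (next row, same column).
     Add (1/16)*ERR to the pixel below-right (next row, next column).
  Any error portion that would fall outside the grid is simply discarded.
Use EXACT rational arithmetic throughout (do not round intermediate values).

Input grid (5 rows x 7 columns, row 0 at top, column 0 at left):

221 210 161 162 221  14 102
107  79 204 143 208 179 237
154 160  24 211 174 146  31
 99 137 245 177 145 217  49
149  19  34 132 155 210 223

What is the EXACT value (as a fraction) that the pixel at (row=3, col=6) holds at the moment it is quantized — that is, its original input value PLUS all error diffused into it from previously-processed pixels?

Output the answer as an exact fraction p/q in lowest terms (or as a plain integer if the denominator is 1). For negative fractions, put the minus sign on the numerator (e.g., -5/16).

Answer: 752996207803883/35184372088832

Derivation:
(0,0): OLD=221 → NEW=255, ERR=-34
(0,1): OLD=1561/8 → NEW=255, ERR=-479/8
(0,2): OLD=17255/128 → NEW=255, ERR=-15385/128
(0,3): OLD=224081/2048 → NEW=0, ERR=224081/2048
(0,4): OLD=8810295/32768 → NEW=255, ERR=454455/32768
(0,5): OLD=10521217/524288 → NEW=0, ERR=10521217/524288
(0,6): OLD=929286535/8388608 → NEW=0, ERR=929286535/8388608
(1,0): OLD=10899/128 → NEW=0, ERR=10899/128
(1,1): OLD=74629/1024 → NEW=0, ERR=74629/1024
(1,2): OLD=7048297/32768 → NEW=255, ERR=-1307543/32768
(1,3): OLD=20292917/131072 → NEW=255, ERR=-13130443/131072
(1,4): OLD=1502462847/8388608 → NEW=255, ERR=-636632193/8388608
(1,5): OLD=11657222703/67108864 → NEW=255, ERR=-5455537617/67108864
(1,6): OLD=254806226145/1073741824 → NEW=255, ERR=-18997938975/1073741824
(2,0): OLD=3182983/16384 → NEW=255, ERR=-994937/16384
(2,1): OLD=80765117/524288 → NEW=255, ERR=-52928323/524288
(2,2): OLD=-393130377/8388608 → NEW=0, ERR=-393130377/8388608
(2,3): OLD=9560829311/67108864 → NEW=255, ERR=-7551931009/67108864
(2,4): OLD=42706436463/536870912 → NEW=0, ERR=42706436463/536870912
(2,5): OLD=2531225264357/17179869184 → NEW=255, ERR=-1849641377563/17179869184
(2,6): OLD=-7342727275629/274877906944 → NEW=0, ERR=-7342727275629/274877906944
(3,0): OLD=512497303/8388608 → NEW=0, ERR=512497303/8388608
(3,1): OLD=8026122571/67108864 → NEW=0, ERR=8026122571/67108864
(3,2): OLD=137046885713/536870912 → NEW=255, ERR=144803153/536870912
(3,3): OLD=330578442439/2147483648 → NEW=255, ERR=-217029887801/2147483648
(3,4): OLD=27054434153111/274877906944 → NEW=0, ERR=27054434153111/274877906944
(3,5): OLD=497811667709237/2199023255552 → NEW=255, ERR=-62939262456523/2199023255552
(3,6): OLD=752996207803883/35184372088832 → NEW=0, ERR=752996207803883/35184372088832
Target (3,6): original=49, with diffused error = 752996207803883/35184372088832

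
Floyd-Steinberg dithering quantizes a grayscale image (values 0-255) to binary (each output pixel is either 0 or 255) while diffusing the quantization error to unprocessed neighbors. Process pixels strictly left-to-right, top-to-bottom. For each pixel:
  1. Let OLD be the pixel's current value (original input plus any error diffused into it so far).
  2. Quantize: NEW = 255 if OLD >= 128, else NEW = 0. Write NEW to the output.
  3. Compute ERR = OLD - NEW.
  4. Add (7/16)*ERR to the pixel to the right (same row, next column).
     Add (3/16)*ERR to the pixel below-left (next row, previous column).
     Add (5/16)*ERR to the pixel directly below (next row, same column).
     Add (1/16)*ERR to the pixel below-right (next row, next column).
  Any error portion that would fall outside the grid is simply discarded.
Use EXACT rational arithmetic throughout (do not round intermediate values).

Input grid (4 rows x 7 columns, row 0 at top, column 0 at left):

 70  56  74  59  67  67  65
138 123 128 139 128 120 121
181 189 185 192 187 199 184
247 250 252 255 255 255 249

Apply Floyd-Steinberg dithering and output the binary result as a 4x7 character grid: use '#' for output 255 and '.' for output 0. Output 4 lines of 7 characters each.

Answer: .......
######.
#.#.###
#######

Derivation:
(0,0): OLD=70 → NEW=0, ERR=70
(0,1): OLD=693/8 → NEW=0, ERR=693/8
(0,2): OLD=14323/128 → NEW=0, ERR=14323/128
(0,3): OLD=221093/2048 → NEW=0, ERR=221093/2048
(0,4): OLD=3743107/32768 → NEW=0, ERR=3743107/32768
(0,5): OLD=61329045/524288 → NEW=0, ERR=61329045/524288
(0,6): OLD=974562835/8388608 → NEW=0, ERR=974562835/8388608
(1,0): OLD=22543/128 → NEW=255, ERR=-10097/128
(1,1): OLD=144297/1024 → NEW=255, ERR=-116823/1024
(1,2): OLD=4545309/32768 → NEW=255, ERR=-3810531/32768
(1,3): OLD=19696441/131072 → NEW=255, ERR=-13726919/131072
(1,4): OLD=1229423595/8388608 → NEW=255, ERR=-909671445/8388608
(1,5): OLD=9263337371/67108864 → NEW=255, ERR=-7849422949/67108864
(1,6): OLD=121809431221/1073741824 → NEW=0, ERR=121809431221/1073741824
(2,0): OLD=2211155/16384 → NEW=255, ERR=-1966765/16384
(2,1): OLD=38847617/524288 → NEW=0, ERR=38847617/524288
(2,2): OLD=1294446915/8388608 → NEW=255, ERR=-844648125/8388608
(2,3): OLD=5880071275/67108864 → NEW=0, ERR=5880071275/67108864
(2,4): OLD=87493455419/536870912 → NEW=255, ERR=-49408627141/536870912
(2,5): OLD=2348109700425/17179869184 → NEW=255, ERR=-2032756941495/17179869184
(2,6): OLD=44083538509967/274877906944 → NEW=255, ERR=-26010327760753/274877906944
(3,0): OLD=1873846627/8388608 → NEW=255, ERR=-265248413/8388608
(3,1): OLD=15632287207/67108864 → NEW=255, ERR=-1480473113/67108864
(3,2): OLD=124523205829/536870912 → NEW=255, ERR=-12378876731/536870912
(3,3): OLD=534175168355/2147483648 → NEW=255, ERR=-13433161885/2147483648
(3,4): OLD=56843256284515/274877906944 → NEW=255, ERR=-13250609986205/274877906944
(3,5): OLD=381399417365017/2199023255552 → NEW=255, ERR=-179351512800743/2199023255552
(3,6): OLD=6204842061572487/35184372088832 → NEW=255, ERR=-2767172821079673/35184372088832
Row 0: .......
Row 1: ######.
Row 2: #.#.###
Row 3: #######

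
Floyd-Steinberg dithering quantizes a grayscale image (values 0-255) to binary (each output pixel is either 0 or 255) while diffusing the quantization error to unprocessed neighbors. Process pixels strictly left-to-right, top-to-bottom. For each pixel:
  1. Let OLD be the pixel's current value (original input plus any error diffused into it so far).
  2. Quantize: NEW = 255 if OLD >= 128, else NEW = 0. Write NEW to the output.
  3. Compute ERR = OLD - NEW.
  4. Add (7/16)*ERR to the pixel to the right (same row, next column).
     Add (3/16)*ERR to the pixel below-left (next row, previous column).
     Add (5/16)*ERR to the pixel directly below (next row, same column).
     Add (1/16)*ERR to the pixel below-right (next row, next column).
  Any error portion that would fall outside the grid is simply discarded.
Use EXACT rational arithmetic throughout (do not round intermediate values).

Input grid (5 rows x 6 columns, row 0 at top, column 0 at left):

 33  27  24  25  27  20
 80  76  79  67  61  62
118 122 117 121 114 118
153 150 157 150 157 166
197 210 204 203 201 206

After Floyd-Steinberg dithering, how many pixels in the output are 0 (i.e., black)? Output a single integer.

Answer: 15

Derivation:
(0,0): OLD=33 → NEW=0, ERR=33
(0,1): OLD=663/16 → NEW=0, ERR=663/16
(0,2): OLD=10785/256 → NEW=0, ERR=10785/256
(0,3): OLD=177895/4096 → NEW=0, ERR=177895/4096
(0,4): OLD=3014737/65536 → NEW=0, ERR=3014737/65536
(0,5): OLD=42074679/1048576 → NEW=0, ERR=42074679/1048576
(1,0): OLD=25109/256 → NEW=0, ERR=25109/256
(1,1): OLD=290451/2048 → NEW=255, ERR=-231789/2048
(1,2): OLD=3498511/65536 → NEW=0, ERR=3498511/65536
(1,3): OLD=30195235/262144 → NEW=0, ERR=30195235/262144
(1,4): OLD=2281820873/16777216 → NEW=255, ERR=-1996369207/16777216
(1,5): OLD=6806160815/268435456 → NEW=0, ERR=6806160815/268435456
(2,0): OLD=4175617/32768 → NEW=0, ERR=4175617/32768
(2,1): OLD=166222107/1048576 → NEW=255, ERR=-101164773/1048576
(2,2): OLD=1778328593/16777216 → NEW=0, ERR=1778328593/16777216
(2,3): OLD=24748988361/134217728 → NEW=255, ERR=-9476532279/134217728
(2,4): OLD=248583686363/4294967296 → NEW=0, ERR=248583686363/4294967296
(2,5): OLD=9882406407597/68719476736 → NEW=255, ERR=-7641060160083/68719476736
(3,0): OLD=2931518449/16777216 → NEW=255, ERR=-1346671631/16777216
(3,1): OLD=15109168413/134217728 → NEW=0, ERR=15109168413/134217728
(3,2): OLD=236336783783/1073741824 → NEW=255, ERR=-37467381337/1073741824
(3,3): OLD=8943592847221/68719476736 → NEW=255, ERR=-8579873720459/68719476736
(3,4): OLD=52337869709781/549755813888 → NEW=0, ERR=52337869709781/549755813888
(3,5): OLD=1552692835106139/8796093022208 → NEW=255, ERR=-690310885556901/8796093022208
(4,0): OLD=414514918655/2147483648 → NEW=255, ERR=-133093411585/2147483648
(4,1): OLD=7095446392435/34359738368 → NEW=255, ERR=-1666286891405/34359738368
(4,2): OLD=170979066624873/1099511627776 → NEW=255, ERR=-109396398458007/1099511627776
(4,3): OLD=2394709699943277/17592186044416 → NEW=255, ERR=-2091297741382803/17592186044416
(4,4): OLD=43973132296948285/281474976710656 → NEW=255, ERR=-27802986764268995/281474976710656
(4,5): OLD=649467863490742923/4503599627370496 → NEW=255, ERR=-498950041488733557/4503599627370496
Output grid:
  Row 0: ......  (6 black, running=6)
  Row 1: .#..#.  (4 black, running=10)
  Row 2: .#.#.#  (3 black, running=13)
  Row 3: #.##.#  (2 black, running=15)
  Row 4: ######  (0 black, running=15)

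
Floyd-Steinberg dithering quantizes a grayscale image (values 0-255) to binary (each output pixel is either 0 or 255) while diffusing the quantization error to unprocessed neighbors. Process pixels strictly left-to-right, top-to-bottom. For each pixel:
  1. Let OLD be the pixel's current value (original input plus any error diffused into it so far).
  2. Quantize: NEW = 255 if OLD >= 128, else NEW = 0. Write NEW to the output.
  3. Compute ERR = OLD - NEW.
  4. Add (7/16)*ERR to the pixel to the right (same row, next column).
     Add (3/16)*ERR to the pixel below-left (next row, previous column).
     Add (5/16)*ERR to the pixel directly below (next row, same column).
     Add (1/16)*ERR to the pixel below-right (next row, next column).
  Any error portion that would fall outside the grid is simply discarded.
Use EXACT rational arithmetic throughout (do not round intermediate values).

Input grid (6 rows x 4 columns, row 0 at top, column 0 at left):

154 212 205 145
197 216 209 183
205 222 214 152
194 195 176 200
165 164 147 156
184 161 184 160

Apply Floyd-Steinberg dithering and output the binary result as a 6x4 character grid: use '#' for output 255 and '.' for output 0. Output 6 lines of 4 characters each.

Answer: ###.
#.##
###.
##.#
.###
#.#.

Derivation:
(0,0): OLD=154 → NEW=255, ERR=-101
(0,1): OLD=2685/16 → NEW=255, ERR=-1395/16
(0,2): OLD=42715/256 → NEW=255, ERR=-22565/256
(0,3): OLD=435965/4096 → NEW=0, ERR=435965/4096
(1,0): OLD=38167/256 → NEW=255, ERR=-27113/256
(1,1): OLD=244897/2048 → NEW=0, ERR=244897/2048
(1,2): OLD=16271157/65536 → NEW=255, ERR=-440523/65536
(1,3): OLD=217906307/1048576 → NEW=255, ERR=-49480573/1048576
(2,0): OLD=6367611/32768 → NEW=255, ERR=-1988229/32768
(2,1): OLD=235869689/1048576 → NEW=255, ERR=-31517191/1048576
(2,2): OLD=413925949/2097152 → NEW=255, ERR=-120847811/2097152
(2,3): OLD=3745436521/33554432 → NEW=0, ERR=3745436521/33554432
(3,0): OLD=2842111691/16777216 → NEW=255, ERR=-1436078389/16777216
(3,1): OLD=35852669205/268435456 → NEW=255, ERR=-32598372075/268435456
(3,2): OLD=532205116139/4294967296 → NEW=0, ERR=532205116139/4294967296
(3,3): OLD=19618914216685/68719476736 → NEW=255, ERR=2095447649005/68719476736
(4,0): OLD=495988216495/4294967296 → NEW=0, ERR=495988216495/4294967296
(4,1): OLD=6681510607501/34359738368 → NEW=255, ERR=-2080222676339/34359738368
(4,2): OLD=173022660801261/1099511627776 → NEW=255, ERR=-107352804281619/1099511627776
(4,3): OLD=2296791714609547/17592186044416 → NEW=255, ERR=-2189215726716533/17592186044416
(5,0): OLD=114753930386175/549755813888 → NEW=255, ERR=-25433802155265/549755813888
(5,1): OLD=1948347665340889/17592186044416 → NEW=0, ERR=1948347665340889/17592186044416
(5,2): OLD=1537777619974445/8796093022208 → NEW=255, ERR=-705226100688595/8796093022208
(5,3): OLD=22499107361976061/281474976710656 → NEW=0, ERR=22499107361976061/281474976710656
Row 0: ###.
Row 1: #.##
Row 2: ###.
Row 3: ##.#
Row 4: .###
Row 5: #.#.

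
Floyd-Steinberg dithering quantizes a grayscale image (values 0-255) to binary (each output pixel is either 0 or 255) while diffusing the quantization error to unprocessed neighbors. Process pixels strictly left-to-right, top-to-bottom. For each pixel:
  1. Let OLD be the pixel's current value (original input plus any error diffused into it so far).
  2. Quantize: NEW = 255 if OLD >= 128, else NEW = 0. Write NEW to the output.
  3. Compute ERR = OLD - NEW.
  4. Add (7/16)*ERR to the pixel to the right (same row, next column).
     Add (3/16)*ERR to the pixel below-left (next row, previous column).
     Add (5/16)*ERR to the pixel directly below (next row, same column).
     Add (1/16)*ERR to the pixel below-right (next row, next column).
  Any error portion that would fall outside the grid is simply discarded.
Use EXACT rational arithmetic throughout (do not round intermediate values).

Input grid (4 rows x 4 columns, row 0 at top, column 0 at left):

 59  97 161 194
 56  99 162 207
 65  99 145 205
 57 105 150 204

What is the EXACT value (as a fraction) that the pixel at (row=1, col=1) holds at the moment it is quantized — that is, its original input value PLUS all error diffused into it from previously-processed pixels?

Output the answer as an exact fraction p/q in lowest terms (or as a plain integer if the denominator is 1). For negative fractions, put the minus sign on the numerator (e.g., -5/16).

(0,0): OLD=59 → NEW=0, ERR=59
(0,1): OLD=1965/16 → NEW=0, ERR=1965/16
(0,2): OLD=54971/256 → NEW=255, ERR=-10309/256
(0,3): OLD=722461/4096 → NEW=255, ERR=-322019/4096
(1,0): OLD=24951/256 → NEW=0, ERR=24951/256
(1,1): OLD=360769/2048 → NEW=255, ERR=-161471/2048
Target (1,1): original=99, with diffused error = 360769/2048

Answer: 360769/2048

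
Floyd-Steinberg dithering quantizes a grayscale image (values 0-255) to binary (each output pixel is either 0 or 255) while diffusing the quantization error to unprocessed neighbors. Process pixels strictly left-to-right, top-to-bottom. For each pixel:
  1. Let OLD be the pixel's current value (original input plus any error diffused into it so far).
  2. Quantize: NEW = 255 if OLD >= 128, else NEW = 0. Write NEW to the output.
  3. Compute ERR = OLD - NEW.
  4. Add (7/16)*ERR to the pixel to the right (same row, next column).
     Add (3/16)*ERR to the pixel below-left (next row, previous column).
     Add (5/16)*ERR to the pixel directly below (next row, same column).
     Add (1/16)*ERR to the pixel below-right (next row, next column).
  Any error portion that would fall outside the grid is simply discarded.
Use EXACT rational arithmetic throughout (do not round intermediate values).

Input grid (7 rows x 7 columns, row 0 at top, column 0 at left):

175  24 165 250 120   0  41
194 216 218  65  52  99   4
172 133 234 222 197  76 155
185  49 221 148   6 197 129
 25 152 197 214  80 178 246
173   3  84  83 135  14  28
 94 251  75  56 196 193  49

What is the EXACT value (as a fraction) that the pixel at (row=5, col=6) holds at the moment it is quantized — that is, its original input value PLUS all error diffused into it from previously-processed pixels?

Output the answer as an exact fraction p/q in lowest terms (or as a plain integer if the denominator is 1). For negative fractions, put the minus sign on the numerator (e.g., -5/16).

Answer: 5325651034943194287/144115188075855872

Derivation:
(0,0): OLD=175 → NEW=255, ERR=-80
(0,1): OLD=-11 → NEW=0, ERR=-11
(0,2): OLD=2563/16 → NEW=255, ERR=-1517/16
(0,3): OLD=53381/256 → NEW=255, ERR=-11899/256
(0,4): OLD=408227/4096 → NEW=0, ERR=408227/4096
(0,5): OLD=2857589/65536 → NEW=0, ERR=2857589/65536
(0,6): OLD=62994739/1048576 → NEW=0, ERR=62994739/1048576
(1,0): OLD=2671/16 → NEW=255, ERR=-1409/16
(1,1): OLD=19361/128 → NEW=255, ERR=-13279/128
(1,2): OLD=547149/4096 → NEW=255, ERR=-497331/4096
(1,3): OLD=165733/16384 → NEW=0, ERR=165733/16384
(1,4): OLD=97351259/1048576 → NEW=0, ERR=97351259/1048576
(1,5): OLD=1432250323/8388608 → NEW=255, ERR=-706844717/8388608
(1,6): OLD=-1525481155/134217728 → NEW=0, ERR=-1525481155/134217728
(2,0): OLD=256059/2048 → NEW=0, ERR=256059/2048
(2,1): OLD=8323777/65536 → NEW=0, ERR=8323777/65536
(2,2): OLD=259036691/1048576 → NEW=255, ERR=-8350189/1048576
(2,3): OLD=1941931115/8388608 → NEW=255, ERR=-197163925/8388608
(2,4): OLD=13459558223/67108864 → NEW=255, ERR=-3653202097/67108864
(2,5): OLD=63400868217/2147483648 → NEW=0, ERR=63400868217/2147483648
(2,6): OLD=5466574784607/34359738368 → NEW=255, ERR=-3295158499233/34359738368
(3,0): OLD=259927331/1048576 → NEW=255, ERR=-7459549/1048576
(3,1): OLD=770910271/8388608 → NEW=0, ERR=770910271/8388608
(3,2): OLD=17599216953/67108864 → NEW=255, ERR=486456633/67108864
(3,3): OLD=35734602749/268435456 → NEW=255, ERR=-32716438531/268435456
(3,4): OLD=-2070745823197/34359738368 → NEW=0, ERR=-2070745823197/34359738368
(3,5): OLD=43561414529777/274877906944 → NEW=255, ERR=-26532451740943/274877906944
(3,6): OLD=257929808908271/4398046511104 → NEW=0, ERR=257929808908271/4398046511104
(4,0): OLD=5369792053/134217728 → NEW=0, ERR=5369792053/134217728
(4,1): OLD=427642798073/2147483648 → NEW=255, ERR=-119965532167/2147483648
(4,2): OLD=5419101299239/34359738368 → NEW=255, ERR=-3342631984601/34359738368
(4,3): OLD=33673813973245/274877906944 → NEW=0, ERR=33673813973245/274877906944
(4,4): OLD=195815798747291/2199023255552 → NEW=0, ERR=195815798747291/2199023255552
(4,5): OLD=13653195468166423/70368744177664 → NEW=255, ERR=-4290834297137897/70368744177664
(4,6): OLD=260777614070300497/1125899906842624 → NEW=255, ERR=-26326862174568623/1125899906842624
(5,0): OLD=6013921505403/34359738368 → NEW=255, ERR=-2747811778437/34359738368
(5,1): OLD=-17917943384495/274877906944 → NEW=0, ERR=-17917943384495/274877906944
(5,2): OLD=97985438829795/2199023255552 → NEW=0, ERR=97985438829795/2199023255552
(5,3): OLD=2663336231669415/17592186044416 → NEW=255, ERR=-1822671209656665/17592186044416
(5,4): OLD=128040214838671209/1125899906842624 → NEW=0, ERR=128040214838671209/1125899906842624
(5,5): OLD=413246720833660801/9007199254740992 → NEW=0, ERR=413246720833660801/9007199254740992
(5,6): OLD=5325651034943194287/144115188075855872 → NEW=0, ERR=5325651034943194287/144115188075855872
Target (5,6): original=28, with diffused error = 5325651034943194287/144115188075855872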